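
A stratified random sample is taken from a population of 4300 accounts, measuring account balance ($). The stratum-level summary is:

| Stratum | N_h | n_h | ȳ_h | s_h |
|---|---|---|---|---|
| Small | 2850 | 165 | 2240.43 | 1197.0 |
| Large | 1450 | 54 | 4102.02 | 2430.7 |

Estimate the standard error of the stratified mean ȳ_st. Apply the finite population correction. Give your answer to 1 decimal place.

V̂(ȳ_st) = Σ W_h² (1 − n_h/N_h) s_h²/n_h, with W_h = N_h/N and N = 4300:
  stratum Small: (2850/4300)²·(1 − 165/2850)·1197.0²/165 = 3593.82
  stratum Large: (1450/4300)²·(1 − 54/1450)·2430.7²/54 = 11978
V̂(ȳ_st) = 15571.9
SE(ȳ_st) = √15571.9 = 124.787

SE(ȳ_st) ≈ 124.8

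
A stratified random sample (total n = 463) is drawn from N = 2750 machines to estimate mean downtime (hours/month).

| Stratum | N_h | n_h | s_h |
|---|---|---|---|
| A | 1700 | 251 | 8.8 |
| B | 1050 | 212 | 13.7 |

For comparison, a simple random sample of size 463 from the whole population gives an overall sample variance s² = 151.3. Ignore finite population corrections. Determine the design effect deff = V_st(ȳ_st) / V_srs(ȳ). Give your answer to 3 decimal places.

deff ≈ 0.756

V̂(ȳ_st) = Σ W_h² s_h²/n_h, with W_h = N_h/N and N = 2750:
  stratum A: (1700/2750)²·8.8²/251 = 0.117903
  stratum B: (1050/2750)²·13.7²/212 = 0.129068
V_st = 0.246971
V_srs = s²/n = 151.3/463 = 0.326782
deff = V_st / V_srs = 0.246971/0.326782 = 0.7558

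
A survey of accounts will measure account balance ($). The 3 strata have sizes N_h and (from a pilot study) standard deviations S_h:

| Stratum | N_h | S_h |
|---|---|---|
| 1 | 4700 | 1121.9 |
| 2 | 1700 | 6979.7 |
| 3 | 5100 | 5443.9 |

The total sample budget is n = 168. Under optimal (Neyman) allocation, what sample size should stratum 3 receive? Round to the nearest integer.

Neyman allocation: n_h = n · N_h S_h / Σ N_i S_i, with n = 168.
  stratum 1: N_h·S_h = 4700·1121.9 = 5272930.00
  stratum 2: N_h·S_h = 1700·6979.7 = 11865490.00
  stratum 3: N_h·S_h = 5100·5443.9 = 27763890.00
Σ N_h S_h = 44902310.00
n for stratum 3 = 168·27763890.00/44902310.00 = 103.877 → 104

104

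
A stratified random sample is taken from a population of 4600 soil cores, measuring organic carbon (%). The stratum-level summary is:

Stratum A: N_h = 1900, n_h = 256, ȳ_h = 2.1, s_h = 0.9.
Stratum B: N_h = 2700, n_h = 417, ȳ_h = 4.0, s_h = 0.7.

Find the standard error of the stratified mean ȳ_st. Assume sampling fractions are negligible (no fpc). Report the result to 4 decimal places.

SE(ȳ_st) ≈ 0.0307

V̂(ȳ_st) = Σ W_h² s_h²/n_h, with W_h = N_h/N and N = 4600:
  stratum A: (1900/4600)²·0.9²/256 = 0.000539805
  stratum B: (2700/4600)²·0.7²/417 = 0.000404829
V̂(ȳ_st) = 0.000944634
SE(ȳ_st) = √0.000944634 = 0.0307349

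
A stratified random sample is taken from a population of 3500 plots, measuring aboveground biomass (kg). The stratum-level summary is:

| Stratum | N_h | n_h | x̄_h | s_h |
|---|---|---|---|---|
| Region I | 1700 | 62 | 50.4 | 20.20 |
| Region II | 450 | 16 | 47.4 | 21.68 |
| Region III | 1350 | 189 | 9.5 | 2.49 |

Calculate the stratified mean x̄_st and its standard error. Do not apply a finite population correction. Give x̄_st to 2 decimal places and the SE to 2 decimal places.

x̄_st = Σ W_h x̄_h = (1700·50.4 + 450·47.4 + 1350·9.5)/3500 = 34.23857
V̂(x̄_st) = Σ W_h² s_h²/n_h, with W_h = N_h/N and N = 3500:
  stratum Region I: (1700/3500)²·20.20²/62 = 1.55265
  stratum Region II: (450/3500)²·21.68²/16 = 0.48561
  stratum Region III: (1350/3500)²·2.49²/189 = 0.00488055
V̂(x̄_st) = 2.04314
SE(x̄_st) = √2.04314 = 1.42938

x̄_st ≈ 34.24, SE ≈ 1.43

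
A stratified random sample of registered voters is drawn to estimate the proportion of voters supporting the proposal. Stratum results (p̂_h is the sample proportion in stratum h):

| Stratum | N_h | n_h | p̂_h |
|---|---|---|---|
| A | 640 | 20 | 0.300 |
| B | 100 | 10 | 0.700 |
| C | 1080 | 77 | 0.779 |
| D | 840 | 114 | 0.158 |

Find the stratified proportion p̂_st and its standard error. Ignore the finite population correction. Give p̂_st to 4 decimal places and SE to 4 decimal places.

p̂_st ≈ 0.4647, SE ≈ 0.0341

N = 2660; stratum weights W_h = N_h/N.
p̂_st = Σ W_h p̂_h = (640·0.300 + 100·0.700 + 1080·0.779 + 840·0.158)/2660 = 0.46468
V̂(p̂_st) = Σ W_h² p̂_h(1−p̂_h)/(n_h−1):
  stratum A: (640/2660)²·0.300·0.700/19 = 0.000639827
  stratum B: (100/2660)²·0.700·0.300/9 = 3.29772e-05
  stratum C: (1080/2660)²·0.779·0.221/76 = 0.000373422
  stratum D: (840/2660)²·0.158·0.842/113 = 0.000117405
V̂(p̂_st) = 0.00116363; SE = √V̂ = 0.034112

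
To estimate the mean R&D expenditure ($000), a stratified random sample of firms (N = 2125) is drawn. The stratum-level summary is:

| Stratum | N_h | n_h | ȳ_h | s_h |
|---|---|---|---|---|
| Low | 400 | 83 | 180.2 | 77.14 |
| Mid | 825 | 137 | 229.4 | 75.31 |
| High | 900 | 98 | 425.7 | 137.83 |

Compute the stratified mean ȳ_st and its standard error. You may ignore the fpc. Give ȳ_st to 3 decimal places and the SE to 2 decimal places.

ȳ_st ≈ 303.278, SE ≈ 6.60

ȳ_st = Σ W_h ȳ_h = (400·180.2 + 825·229.4 + 900·425.7)/2125 = 303.27765
V̂(ȳ_st) = Σ W_h² s_h²/n_h, with W_h = N_h/N and N = 2125:
  stratum Low: (400/2125)²·77.14²/83 = 2.54029
  stratum Mid: (825/2125)²·75.31²/137 = 6.23986
  stratum High: (900/2125)²·137.83²/98 = 34.7719
V̂(ȳ_st) = 43.5521
SE(ȳ_st) = √43.5521 = 6.5994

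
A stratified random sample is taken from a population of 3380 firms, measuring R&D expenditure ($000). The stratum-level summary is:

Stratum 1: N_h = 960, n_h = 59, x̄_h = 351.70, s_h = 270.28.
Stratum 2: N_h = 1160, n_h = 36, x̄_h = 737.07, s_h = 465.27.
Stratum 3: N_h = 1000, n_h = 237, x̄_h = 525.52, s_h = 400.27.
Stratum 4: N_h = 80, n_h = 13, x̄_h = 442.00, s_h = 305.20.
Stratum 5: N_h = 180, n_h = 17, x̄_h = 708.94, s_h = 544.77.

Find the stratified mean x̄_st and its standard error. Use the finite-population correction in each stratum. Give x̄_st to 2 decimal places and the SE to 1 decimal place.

x̄_st = Σ W_h x̄_h = (960·351.70 + 1160·737.07 + 1000·525.52 + 80·442.00 + 180·708.94)/3380 = 556.54509
V̂(x̄_st) = Σ W_h² (1 − n_h/N_h) s_h²/n_h, with W_h = N_h/N and N = 3380:
  stratum 1: (960/3380)²·(1 − 59/960)·270.28²/59 = 93.7429
  stratum 2: (1160/3380)²·(1 − 36/1160)·465.27²/36 = 686.276
  stratum 3: (1000/3380)²·(1 − 237/1000)·400.27²/237 = 45.1491
  stratum 4: (80/3380)²·(1 − 13/80)·305.20²/13 = 3.36169
  stratum 5: (180/3380)²·(1 − 17/180)·544.77²/17 = 44.8337
V̂(x̄_st) = 873.363
SE(x̄_st) = √873.363 = 29.5527

x̄_st ≈ 556.55, SE ≈ 29.6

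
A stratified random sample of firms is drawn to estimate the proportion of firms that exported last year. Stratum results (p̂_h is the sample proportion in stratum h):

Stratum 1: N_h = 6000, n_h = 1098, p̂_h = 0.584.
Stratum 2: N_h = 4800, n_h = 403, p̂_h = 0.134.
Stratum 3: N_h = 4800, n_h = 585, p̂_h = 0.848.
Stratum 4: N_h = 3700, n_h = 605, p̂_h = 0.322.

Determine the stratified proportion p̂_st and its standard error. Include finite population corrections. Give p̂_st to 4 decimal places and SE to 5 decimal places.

N = 19300; stratum weights W_h = N_h/N.
p̂_st = Σ W_h p̂_h = (6000·0.584 + 4800·0.134 + 4800·0.848 + 3700·0.322)/19300 = 0.48751
V̂(p̂_st) = Σ W_h² (1 − n_h/N_h) p̂_h(1−p̂_h)/(n_h−1):
  stratum 1: (6000/19300)²·(1 − 1098/6000)·0.584·0.416/1097 = 1.74868e-05
  stratum 2: (4800/19300)²·(1 − 403/4800)·0.134·0.866/402 = 1.63561e-05
  stratum 3: (4800/19300)²·(1 − 585/4800)·0.848·0.152/584 = 1.19881e-05
  stratum 4: (3700/19300)²·(1 − 605/3700)·0.322·0.678/604 = 1.11121e-05
V̂(p̂_st) = 5.69431e-05; SE = √V̂ = 0.00754606

p̂_st ≈ 0.4875, SE ≈ 0.00755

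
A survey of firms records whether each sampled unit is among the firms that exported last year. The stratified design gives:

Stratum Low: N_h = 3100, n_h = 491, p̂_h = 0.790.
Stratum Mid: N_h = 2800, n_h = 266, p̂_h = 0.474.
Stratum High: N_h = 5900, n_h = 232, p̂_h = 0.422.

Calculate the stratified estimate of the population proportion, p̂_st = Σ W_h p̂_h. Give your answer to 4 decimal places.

N = 11800; stratum weights W_h = N_h/N.
p̂_st = Σ W_h p̂_h = (3100·0.790 + 2800·0.474 + 5900·0.422)/11800 = 0.53102

p̂_st ≈ 0.5310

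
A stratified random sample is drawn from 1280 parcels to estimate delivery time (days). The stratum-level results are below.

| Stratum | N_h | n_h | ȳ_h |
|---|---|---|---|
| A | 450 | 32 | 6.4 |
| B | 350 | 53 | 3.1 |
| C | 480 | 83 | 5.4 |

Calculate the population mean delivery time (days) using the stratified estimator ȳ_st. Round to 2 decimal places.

N = Σ N_h = 1280. Stratum weights W_h = N_h/N.
ȳ_st = (450·6.4 + 350·3.1 + 480·5.4) / 1280 = 5.1227

ȳ_st ≈ 5.12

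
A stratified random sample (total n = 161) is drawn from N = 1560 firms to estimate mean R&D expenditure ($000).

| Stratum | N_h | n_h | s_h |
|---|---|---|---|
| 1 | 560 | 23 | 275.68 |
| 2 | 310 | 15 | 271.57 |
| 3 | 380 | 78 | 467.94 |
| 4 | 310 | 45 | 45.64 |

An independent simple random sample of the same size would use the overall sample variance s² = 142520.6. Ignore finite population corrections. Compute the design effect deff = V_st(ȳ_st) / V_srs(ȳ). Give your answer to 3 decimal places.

V̂(ȳ_st) = Σ W_h² s_h²/n_h, with W_h = N_h/N and N = 1560:
  stratum 1: (560/1560)²·275.68²/23 = 425.804
  stratum 2: (310/1560)²·271.57²/15 = 194.154
  stratum 3: (380/1560)²·467.94²/78 = 166.573
  stratum 4: (310/1560)²·45.64²/45 = 1.8279
V_st = 788.358
V_srs = s²/n = 142520.6/161 = 885.221
deff = V_st / V_srs = 788.358/885.221 = 0.8906

deff ≈ 0.891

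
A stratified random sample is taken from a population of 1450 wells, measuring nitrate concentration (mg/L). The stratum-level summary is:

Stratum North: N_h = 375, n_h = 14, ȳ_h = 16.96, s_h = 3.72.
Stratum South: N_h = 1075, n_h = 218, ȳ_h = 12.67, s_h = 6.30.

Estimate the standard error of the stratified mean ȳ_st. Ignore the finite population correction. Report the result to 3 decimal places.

SE(ȳ_st) ≈ 0.408

V̂(ȳ_st) = Σ W_h² s_h²/n_h, with W_h = N_h/N and N = 1450:
  stratum North: (375/1450)²·3.72²/14 = 0.0661126
  stratum South: (1075/1450)²·6.30²/218 = 0.10007
V̂(ȳ_st) = 0.166183
SE(ȳ_st) = √0.166183 = 0.407655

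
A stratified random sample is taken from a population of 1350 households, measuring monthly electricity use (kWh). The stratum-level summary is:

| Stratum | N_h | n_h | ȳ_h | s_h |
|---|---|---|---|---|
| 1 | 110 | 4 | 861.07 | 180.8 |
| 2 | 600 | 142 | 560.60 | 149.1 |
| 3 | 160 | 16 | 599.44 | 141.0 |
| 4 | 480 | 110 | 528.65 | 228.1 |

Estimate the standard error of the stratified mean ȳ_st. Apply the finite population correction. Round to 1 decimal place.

SE(ȳ_st) ≈ 11.7

V̂(ȳ_st) = Σ W_h² (1 − n_h/N_h) s_h²/n_h, with W_h = N_h/N and N = 1350:
  stratum 1: (110/1350)²·(1 − 4/110)·180.8²/4 = 52.2839
  stratum 2: (600/1350)²·(1 − 142/600)·149.1²/142 = 23.6057
  stratum 3: (160/1350)²·(1 − 16/160)·141.0²/16 = 15.7084
  stratum 4: (480/1350)²·(1 − 110/480)·228.1²/110 = 46.0928
V̂(ȳ_st) = 137.691
SE(ȳ_st) = √137.691 = 11.7342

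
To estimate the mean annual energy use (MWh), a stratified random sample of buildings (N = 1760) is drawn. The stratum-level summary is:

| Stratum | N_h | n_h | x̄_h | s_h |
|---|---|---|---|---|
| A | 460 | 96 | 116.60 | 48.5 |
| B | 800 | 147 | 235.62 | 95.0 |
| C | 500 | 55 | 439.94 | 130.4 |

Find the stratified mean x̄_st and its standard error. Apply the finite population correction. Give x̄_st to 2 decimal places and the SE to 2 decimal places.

x̄_st ≈ 262.56, SE ≈ 5.82

x̄_st = Σ W_h x̄_h = (460·116.60 + 800·235.62 + 500·439.94)/1760 = 262.55795
V̂(x̄_st) = Σ W_h² (1 − n_h/N_h) s_h²/n_h, with W_h = N_h/N and N = 1760:
  stratum A: (460/1760)²·(1 − 96/460)·48.5²/96 = 1.32448
  stratum B: (800/1760)²·(1 − 147/800)·95.0²/147 = 10.354
  stratum C: (500/1760)²·(1 − 55/500)·130.4²/55 = 22.2074
V̂(x̄_st) = 33.8858
SE(x̄_st) = √33.8858 = 5.82115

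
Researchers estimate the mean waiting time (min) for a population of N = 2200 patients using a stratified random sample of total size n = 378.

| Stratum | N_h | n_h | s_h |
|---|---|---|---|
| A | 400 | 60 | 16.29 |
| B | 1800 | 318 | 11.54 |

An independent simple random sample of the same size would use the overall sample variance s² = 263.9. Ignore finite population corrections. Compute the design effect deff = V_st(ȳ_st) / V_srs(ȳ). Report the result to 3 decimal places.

deff ≈ 0.611

V̂(ȳ_st) = Σ W_h² s_h²/n_h, with W_h = N_h/N and N = 2200:
  stratum A: (400/2200)²·16.29²/60 = 0.146206
  stratum B: (1800/2200)²·11.54²/318 = 0.280339
V_st = 0.426546
V_srs = s²/n = 263.9/378 = 0.698148
deff = V_st / V_srs = 0.426546/0.698148 = 0.6110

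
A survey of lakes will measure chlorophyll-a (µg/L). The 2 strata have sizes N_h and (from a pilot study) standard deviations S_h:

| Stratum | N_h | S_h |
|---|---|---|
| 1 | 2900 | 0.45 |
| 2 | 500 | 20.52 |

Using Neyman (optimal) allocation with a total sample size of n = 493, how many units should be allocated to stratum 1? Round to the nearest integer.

Neyman allocation: n_h = n · N_h S_h / Σ N_i S_i, with n = 493.
  stratum 1: N_h·S_h = 2900·0.45 = 1305.00
  stratum 2: N_h·S_h = 500·20.52 = 10260.00
Σ N_h S_h = 11565.00
n for stratum 1 = 493·1305.00/11565.00 = 55.630 → 56

56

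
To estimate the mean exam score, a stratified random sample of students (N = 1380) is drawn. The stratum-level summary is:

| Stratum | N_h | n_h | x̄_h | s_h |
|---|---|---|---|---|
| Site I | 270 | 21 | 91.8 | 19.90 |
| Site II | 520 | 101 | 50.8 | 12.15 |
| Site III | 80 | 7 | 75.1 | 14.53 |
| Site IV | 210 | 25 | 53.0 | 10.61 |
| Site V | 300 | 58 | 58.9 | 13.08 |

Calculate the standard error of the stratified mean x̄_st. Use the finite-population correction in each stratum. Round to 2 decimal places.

V̂(x̄_st) = Σ W_h² (1 − n_h/N_h) s_h²/n_h, with W_h = N_h/N and N = 1380:
  stratum Site I: (270/1380)²·(1 − 21/270)·19.90²/21 = 0.66572
  stratum Site II: (520/1380)²·(1 − 101/520)·12.15²/101 = 0.167221
  stratum Site III: (80/1380)²·(1 − 7/80)·14.53²/7 = 0.0924885
  stratum Site IV: (210/1380)²·(1 − 25/210)·10.61²/25 = 0.0918594
  stratum Site V: (300/1380)²·(1 − 58/300)·13.08²/58 = 0.112452
V̂(x̄_st) = 1.12974
SE(x̄_st) = √1.12974 = 1.06289

SE(x̄_st) ≈ 1.06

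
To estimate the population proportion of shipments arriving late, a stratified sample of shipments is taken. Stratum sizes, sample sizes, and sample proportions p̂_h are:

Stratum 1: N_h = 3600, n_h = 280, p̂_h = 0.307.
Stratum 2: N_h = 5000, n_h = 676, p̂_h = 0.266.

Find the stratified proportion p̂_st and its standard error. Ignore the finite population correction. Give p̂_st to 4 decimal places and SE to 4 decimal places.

N = 8600; stratum weights W_h = N_h/N.
p̂_st = Σ W_h p̂_h = (3600·0.307 + 5000·0.266)/8600 = 0.28316
V̂(p̂_st) = Σ W_h² p̂_h(1−p̂_h)/(n_h−1):
  stratum 1: (3600/8600)²·0.307·0.693/279 = 0.000133621
  stratum 2: (5000/8600)²·0.266·0.734/675 = 9.77726e-05
V̂(p̂_st) = 0.000231394; SE = √V̂ = 0.0152116

p̂_st ≈ 0.2832, SE ≈ 0.0152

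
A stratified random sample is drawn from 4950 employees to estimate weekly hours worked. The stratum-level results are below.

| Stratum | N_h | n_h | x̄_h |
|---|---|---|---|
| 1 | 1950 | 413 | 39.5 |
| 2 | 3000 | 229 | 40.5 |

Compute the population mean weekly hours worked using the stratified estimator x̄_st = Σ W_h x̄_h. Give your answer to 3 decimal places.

x̄_st ≈ 40.106

N = Σ N_h = 4950. Stratum weights W_h = N_h/N.
x̄_st = (1950·39.5 + 3000·40.5) / 4950 = 40.10606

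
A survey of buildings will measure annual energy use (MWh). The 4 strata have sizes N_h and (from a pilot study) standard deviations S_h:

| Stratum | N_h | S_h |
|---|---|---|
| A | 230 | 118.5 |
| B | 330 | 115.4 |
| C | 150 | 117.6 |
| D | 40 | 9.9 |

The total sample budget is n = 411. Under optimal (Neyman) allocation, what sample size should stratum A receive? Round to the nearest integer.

Neyman allocation: n_h = n · N_h S_h / Σ N_i S_i, with n = 411.
  stratum A: N_h·S_h = 230·118.5 = 27255.00
  stratum B: N_h·S_h = 330·115.4 = 38082.00
  stratum C: N_h·S_h = 150·117.6 = 17640.00
  stratum D: N_h·S_h = 40·9.9 = 396.00
Σ N_h S_h = 83373.00
n for stratum A = 411·27255.00/83373.00 = 134.358 → 134

134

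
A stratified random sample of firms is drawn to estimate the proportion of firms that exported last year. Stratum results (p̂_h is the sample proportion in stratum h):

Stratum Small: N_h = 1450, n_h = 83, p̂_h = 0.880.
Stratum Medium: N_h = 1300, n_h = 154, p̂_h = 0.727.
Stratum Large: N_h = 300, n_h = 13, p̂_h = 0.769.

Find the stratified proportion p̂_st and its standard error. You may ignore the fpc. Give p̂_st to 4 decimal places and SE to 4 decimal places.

N = 3050; stratum weights W_h = N_h/N.
p̂_st = Σ W_h p̂_h = (1450·0.880 + 1300·0.727 + 300·0.769)/3050 = 0.80387
V̂(p̂_st) = Σ W_h² p̂_h(1−p̂_h)/(n_h−1):
  stratum Small: (1450/3050)²·0.880·0.120/82 = 0.000291063
  stratum Medium: (1300/3050)²·0.727·0.273/153 = 0.000235664
  stratum Large: (300/3050)²·0.769·0.231/12 = 0.000143219
V̂(p̂_st) = 0.000669945; SE = √V̂ = 0.0258833

p̂_st ≈ 0.8039, SE ≈ 0.0259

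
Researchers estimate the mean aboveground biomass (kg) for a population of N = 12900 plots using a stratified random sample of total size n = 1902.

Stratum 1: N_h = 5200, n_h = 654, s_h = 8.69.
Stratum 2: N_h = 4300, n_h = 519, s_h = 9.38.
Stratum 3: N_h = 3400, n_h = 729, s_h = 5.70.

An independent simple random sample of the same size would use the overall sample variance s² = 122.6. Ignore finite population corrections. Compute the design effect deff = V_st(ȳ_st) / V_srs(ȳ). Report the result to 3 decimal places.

V̂(ȳ_st) = Σ W_h² s_h²/n_h, with W_h = N_h/N and N = 12900:
  stratum 1: (5200/12900)²·8.69²/654 = 0.0187624
  stratum 2: (4300/12900)²·9.38²/519 = 0.0188363
  stratum 3: (3400/12900)²·5.70²/729 = 0.003096
V_st = 0.0406947
V_srs = s²/n = 122.6/1902 = 0.0644585
deff = V_st / V_srs = 0.0406947/0.0644585 = 0.6313

deff ≈ 0.631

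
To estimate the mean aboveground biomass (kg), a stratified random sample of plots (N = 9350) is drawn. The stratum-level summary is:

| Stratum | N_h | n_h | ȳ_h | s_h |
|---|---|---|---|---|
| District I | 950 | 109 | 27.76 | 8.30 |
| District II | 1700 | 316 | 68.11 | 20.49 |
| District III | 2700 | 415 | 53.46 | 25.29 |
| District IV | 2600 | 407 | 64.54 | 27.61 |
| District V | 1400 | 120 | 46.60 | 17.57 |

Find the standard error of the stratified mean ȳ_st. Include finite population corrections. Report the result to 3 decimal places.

V̂(ȳ_st) = Σ W_h² (1 − n_h/N_h) s_h²/n_h, with W_h = N_h/N and N = 9350:
  stratum District I: (950/9350)²·(1 − 109/950)·8.30²/109 = 0.00577599
  stratum District II: (1700/9350)²·(1 − 316/1700)·20.49²/316 = 0.0357568
  stratum District III: (2700/9350)²·(1 − 415/2700)·25.29²/415 = 0.108762
  stratum District IV: (2600/9350)²·(1 − 407/2600)·27.61²/407 = 0.122159
  stratum District V: (1400/9350)²·(1 − 120/1400)·17.57²/120 = 0.0527323
V̂(ȳ_st) = 0.325186
SE(ȳ_st) = √0.325186 = 0.570251

SE(ȳ_st) ≈ 0.570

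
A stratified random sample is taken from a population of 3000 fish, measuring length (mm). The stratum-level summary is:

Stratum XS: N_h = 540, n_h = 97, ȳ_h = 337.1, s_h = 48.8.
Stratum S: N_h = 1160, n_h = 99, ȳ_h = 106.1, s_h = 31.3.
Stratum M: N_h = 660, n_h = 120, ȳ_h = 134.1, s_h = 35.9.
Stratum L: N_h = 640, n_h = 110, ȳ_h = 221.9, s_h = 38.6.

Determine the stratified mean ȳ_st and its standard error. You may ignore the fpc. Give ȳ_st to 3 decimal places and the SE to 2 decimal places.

ȳ_st ≈ 178.544, SE ≈ 1.85

ȳ_st = Σ W_h ȳ_h = (540·337.1 + 1160·106.1 + 660·134.1 + 640·221.9)/3000 = 178.54400
V̂(ȳ_st) = Σ W_h² s_h²/n_h, with W_h = N_h/N and N = 3000:
  stratum XS: (540/3000)²·48.8²/97 = 0.79545
  stratum S: (1160/3000)²·31.3²/99 = 1.47954
  stratum M: (660/3000)²·35.9²/120 = 0.51982
  stratum L: (640/3000)²·38.6²/110 = 0.616452
V̂(ȳ_st) = 3.41126
SE(ȳ_st) = √3.41126 = 1.84696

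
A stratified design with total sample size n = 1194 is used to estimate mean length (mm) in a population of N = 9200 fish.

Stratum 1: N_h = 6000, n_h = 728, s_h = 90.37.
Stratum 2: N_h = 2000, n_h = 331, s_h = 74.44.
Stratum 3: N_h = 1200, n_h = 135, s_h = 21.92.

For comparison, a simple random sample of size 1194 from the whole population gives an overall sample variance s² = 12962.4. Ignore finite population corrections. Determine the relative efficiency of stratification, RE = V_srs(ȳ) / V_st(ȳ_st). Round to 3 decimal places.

RE ≈ 1.931

V̂(ȳ_st) = Σ W_h² s_h²/n_h, with W_h = N_h/N and N = 9200:
  stratum 1: (6000/9200)²·90.37²/728 = 4.77138
  stratum 2: (2000/9200)²·74.44²/331 = 0.791169
  stratum 3: (1200/9200)²·21.92²/135 = 0.0605528
V_st = 5.6231
V_srs = s²/n = 12962.4/1194 = 10.8563
Relative efficiency = V_srs / V_st = 10.8563/5.6231 = 1.9307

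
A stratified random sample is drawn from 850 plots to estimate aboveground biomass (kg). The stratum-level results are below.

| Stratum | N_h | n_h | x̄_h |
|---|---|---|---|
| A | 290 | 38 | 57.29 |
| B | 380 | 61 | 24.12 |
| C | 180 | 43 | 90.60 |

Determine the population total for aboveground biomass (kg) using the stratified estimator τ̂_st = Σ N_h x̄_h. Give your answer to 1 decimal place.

τ̂_st = Σ N_h x̄_h = 290·57.29 + 380·24.12 + 180·90.60 = 42087.7

τ̂_st ≈ 42087.7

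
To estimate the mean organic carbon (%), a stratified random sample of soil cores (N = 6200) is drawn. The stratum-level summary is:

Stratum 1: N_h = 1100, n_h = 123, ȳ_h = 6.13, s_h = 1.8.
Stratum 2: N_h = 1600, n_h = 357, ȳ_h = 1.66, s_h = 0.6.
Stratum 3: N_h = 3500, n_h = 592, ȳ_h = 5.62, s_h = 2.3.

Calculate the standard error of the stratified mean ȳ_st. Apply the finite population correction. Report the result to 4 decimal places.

V̂(ȳ_st) = Σ W_h² (1 − n_h/N_h) s_h²/n_h, with W_h = N_h/N and N = 6200:
  stratum 1: (1100/6200)²·(1 − 123/1100)·1.8²/123 = 0.000736451
  stratum 2: (1600/6200)²·(1 − 357/1600)·0.6²/357 = 5.21725e-05
  stratum 3: (3500/6200)²·(1 − 592/3500)·2.3²/592 = 0.00236599
V̂(ȳ_st) = 0.00315461
SE(ȳ_st) = √0.00315461 = 0.056166

SE(ȳ_st) ≈ 0.0562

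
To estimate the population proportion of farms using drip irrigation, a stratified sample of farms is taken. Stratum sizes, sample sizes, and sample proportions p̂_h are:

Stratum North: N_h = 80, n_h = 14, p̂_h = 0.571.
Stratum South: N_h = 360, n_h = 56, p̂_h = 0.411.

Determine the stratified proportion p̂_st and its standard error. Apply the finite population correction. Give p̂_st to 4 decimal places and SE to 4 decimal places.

N = 440; stratum weights W_h = N_h/N.
p̂_st = Σ W_h p̂_h = (80·0.571 + 360·0.411)/440 = 0.44009
V̂(p̂_st) = Σ W_h² (1 − n_h/N_h) p̂_h(1−p̂_h)/(n_h−1):
  stratum North: (80/440)²·(1 − 14/80)·0.571·0.429/13 = 0.0005139
  stratum South: (360/440)²·(1 − 56/360)·0.411·0.589/55 = 0.00248808
V̂(p̂_st) = 0.00300198; SE = √V̂ = 0.0547904

p̂_st ≈ 0.4401, SE ≈ 0.0548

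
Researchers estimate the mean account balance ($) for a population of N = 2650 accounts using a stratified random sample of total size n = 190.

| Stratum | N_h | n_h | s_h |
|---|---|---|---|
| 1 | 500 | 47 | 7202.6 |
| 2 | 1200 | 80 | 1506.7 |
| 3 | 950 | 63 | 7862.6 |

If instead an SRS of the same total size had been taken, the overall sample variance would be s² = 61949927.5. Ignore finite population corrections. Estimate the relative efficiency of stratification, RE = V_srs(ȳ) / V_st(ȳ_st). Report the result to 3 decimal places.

V̂(ȳ_st) = Σ W_h² s_h²/n_h, with W_h = N_h/N and N = 2650:
  stratum 1: (500/2650)²·7202.6²/47 = 39294.2
  stratum 2: (1200/2650)²·1506.7²/80 = 5818.81
  stratum 3: (950/2650)²·7862.6²/63 = 126109
V_st = 171222
V_srs = s²/n = 61949927.5/190 = 326052
Relative efficiency = V_srs / V_st = 326052/171222 = 1.9043

RE ≈ 1.904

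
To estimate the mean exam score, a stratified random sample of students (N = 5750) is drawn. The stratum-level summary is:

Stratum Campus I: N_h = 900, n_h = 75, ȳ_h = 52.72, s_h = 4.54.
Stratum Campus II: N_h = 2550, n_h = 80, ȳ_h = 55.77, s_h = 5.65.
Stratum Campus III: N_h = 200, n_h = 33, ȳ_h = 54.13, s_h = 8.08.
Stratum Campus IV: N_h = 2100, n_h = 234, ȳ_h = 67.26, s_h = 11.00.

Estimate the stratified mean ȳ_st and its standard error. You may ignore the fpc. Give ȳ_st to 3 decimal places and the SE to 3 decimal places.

ȳ_st = Σ W_h ȳ_h = (900·52.72 + 2550·55.77 + 200·54.13 + 2100·67.26)/5750 = 59.43191
V̂(ȳ_st) = Σ W_h² s_h²/n_h, with W_h = N_h/N and N = 5750:
  stratum Campus I: (900/5750)²·4.54²/75 = 0.00673286
  stratum Campus II: (2550/5750)²·5.65²/80 = 0.0784787
  stratum Campus III: (200/5750)²·8.08²/33 = 0.0023935
  stratum Campus IV: (2100/5750)²·11.00²/234 = 0.0689719
V̂(ȳ_st) = 0.156577
SE(ȳ_st) = √0.156577 = 0.395698

ȳ_st ≈ 59.432, SE ≈ 0.396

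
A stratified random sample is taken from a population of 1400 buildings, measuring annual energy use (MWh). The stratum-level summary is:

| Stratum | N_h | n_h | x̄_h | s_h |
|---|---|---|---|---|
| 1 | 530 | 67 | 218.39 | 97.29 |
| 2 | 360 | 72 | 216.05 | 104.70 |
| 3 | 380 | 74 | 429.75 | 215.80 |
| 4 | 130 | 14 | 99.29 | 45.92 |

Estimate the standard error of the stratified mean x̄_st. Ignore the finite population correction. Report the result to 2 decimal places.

SE(x̄_st) ≈ 8.83

V̂(x̄_st) = Σ W_h² s_h²/n_h, with W_h = N_h/N and N = 1400:
  stratum 1: (530/1400)²·97.29²/67 = 20.2468
  stratum 2: (360/1400)²·104.70²/72 = 10.0672
  stratum 3: (380/1400)²·215.80²/74 = 46.3641
  stratum 4: (130/1400)²·45.92²/14 = 1.29869
V̂(x̄_st) = 77.9769
SE(x̄_st) = √77.9769 = 8.83045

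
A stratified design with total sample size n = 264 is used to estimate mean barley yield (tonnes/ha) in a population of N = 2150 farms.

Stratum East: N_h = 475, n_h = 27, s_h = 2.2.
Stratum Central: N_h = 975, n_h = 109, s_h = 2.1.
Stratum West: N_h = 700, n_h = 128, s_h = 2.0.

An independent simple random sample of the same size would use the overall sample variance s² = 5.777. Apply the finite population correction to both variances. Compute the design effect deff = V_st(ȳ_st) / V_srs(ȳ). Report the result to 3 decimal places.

deff ≈ 0.956

V̂(ȳ_st) = Σ W_h² (1 − n_h/N_h) s_h²/n_h, with W_h = N_h/N and N = 2150:
  stratum East: (475/2150)²·(1 − 27/475)·2.2²/27 = 0.00825232
  stratum Central: (975/2150)²·(1 − 109/975)·2.1²/109 = 0.00739023
  stratum West: (700/2150)²·(1 − 128/700)·2.0²/128 = 0.00270687
V_st = 0.0183494
V_srs = (1 − 264/2150)·5.777/264 = 0.0191956
deff = V_st / V_srs = 0.0183494/0.0191956 = 0.9559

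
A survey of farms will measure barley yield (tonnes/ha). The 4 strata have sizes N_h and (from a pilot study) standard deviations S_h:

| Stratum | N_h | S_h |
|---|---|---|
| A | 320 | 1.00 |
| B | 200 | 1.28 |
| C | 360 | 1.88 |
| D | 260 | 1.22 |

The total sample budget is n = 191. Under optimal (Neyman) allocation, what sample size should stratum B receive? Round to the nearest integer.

Neyman allocation: n_h = n · N_h S_h / Σ N_i S_i, with n = 191.
  stratum A: N_h·S_h = 320·1.00 = 320.00
  stratum B: N_h·S_h = 200·1.28 = 256.00
  stratum C: N_h·S_h = 360·1.88 = 676.80
  stratum D: N_h·S_h = 260·1.22 = 317.20
Σ N_h S_h = 1570.00
n for stratum B = 191·256.00/1570.00 = 31.144 → 31

31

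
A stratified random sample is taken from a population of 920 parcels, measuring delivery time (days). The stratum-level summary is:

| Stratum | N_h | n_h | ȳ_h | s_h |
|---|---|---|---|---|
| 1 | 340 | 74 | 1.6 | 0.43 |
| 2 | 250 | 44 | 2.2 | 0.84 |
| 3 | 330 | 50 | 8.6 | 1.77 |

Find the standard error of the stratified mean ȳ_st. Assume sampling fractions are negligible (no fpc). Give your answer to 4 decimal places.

V̂(ȳ_st) = Σ W_h² s_h²/n_h, with W_h = N_h/N and N = 920:
  stratum 1: (340/920)²·0.43²/74 = 0.000341262
  stratum 2: (250/920)²·0.84²/44 = 0.00118416
  stratum 3: (330/920)²·1.77²/50 = 0.00806174
V̂(ȳ_st) = 0.00958716
SE(ȳ_st) = √0.00958716 = 0.097914

SE(ȳ_st) ≈ 0.0979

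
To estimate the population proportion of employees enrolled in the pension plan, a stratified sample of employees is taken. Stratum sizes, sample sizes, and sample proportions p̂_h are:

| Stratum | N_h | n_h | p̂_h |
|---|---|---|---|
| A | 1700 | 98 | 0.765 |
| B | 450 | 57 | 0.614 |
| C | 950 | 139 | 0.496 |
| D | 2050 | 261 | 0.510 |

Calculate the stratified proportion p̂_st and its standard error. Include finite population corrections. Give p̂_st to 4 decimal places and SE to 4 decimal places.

p̂_st ≈ 0.6007, SE ≈ 0.0201

N = 5150; stratum weights W_h = N_h/N.
p̂_st = Σ W_h p̂_h = (1700·0.765 + 450·0.614 + 950·0.496 + 2050·0.510)/5150 = 0.60068
V̂(p̂_st) = Σ W_h² (1 − n_h/N_h) p̂_h(1−p̂_h)/(n_h−1):
  stratum A: (1700/5150)²·(1 − 98/1700)·0.765·0.235/97 = 0.000190307
  stratum B: (450/5150)²·(1 − 57/450)·0.614·0.386/56 = 2.82201e-05
  stratum C: (950/5150)²·(1 − 139/950)·0.496·0.504/138 = 5.26215e-05
  stratum D: (2050/5150)²·(1 − 261/2050)·0.510·0.490/260 = 0.000132905
V̂(p̂_st) = 0.000404054; SE = √V̂ = 0.0201011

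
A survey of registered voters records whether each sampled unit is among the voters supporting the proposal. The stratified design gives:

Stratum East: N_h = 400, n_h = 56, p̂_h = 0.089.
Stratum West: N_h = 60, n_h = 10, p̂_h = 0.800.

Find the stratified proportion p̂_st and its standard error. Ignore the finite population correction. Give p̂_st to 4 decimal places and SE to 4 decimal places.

N = 460; stratum weights W_h = N_h/N.
p̂_st = Σ W_h p̂_h = (400·0.089 + 60·0.800)/460 = 0.18174
V̂(p̂_st) = Σ W_h² p̂_h(1−p̂_h)/(n_h−1):
  stratum East: (400/460)²·0.089·0.911/55 = 0.00111468
  stratum West: (60/460)²·0.800·0.200/9 = 0.000302457
V̂(p̂_st) = 0.00141714; SE = √V̂ = 0.0376449

p̂_st ≈ 0.1817, SE ≈ 0.0376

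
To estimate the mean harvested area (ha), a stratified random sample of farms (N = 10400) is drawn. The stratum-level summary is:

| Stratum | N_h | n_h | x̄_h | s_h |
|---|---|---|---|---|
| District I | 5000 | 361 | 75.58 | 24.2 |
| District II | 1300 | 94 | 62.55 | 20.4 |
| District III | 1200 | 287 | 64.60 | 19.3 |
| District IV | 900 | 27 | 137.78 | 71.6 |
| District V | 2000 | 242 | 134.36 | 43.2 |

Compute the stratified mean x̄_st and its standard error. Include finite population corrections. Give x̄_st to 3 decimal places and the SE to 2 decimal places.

x̄_st = Σ W_h x̄_h = (5000·75.58 + 1300·62.55 + 1200·64.60 + 900·137.78 + 2000·134.36)/10400 = 89.37087
V̂(x̄_st) = Σ W_h² (1 − n_h/N_h) s_h²/n_h, with W_h = N_h/N and N = 10400:
  stratum District I: (5000/10400)²·(1 − 361/5000)·24.2²/361 = 0.347897
  stratum District II: (1300/10400)²·(1 − 94/1300)·20.4²/94 = 0.0641736
  stratum District III: (1200/10400)²·(1 − 287/1200)·19.3²/287 = 0.0131467
  stratum District IV: (900/10400)²·(1 − 27/900)·71.6²/27 = 1.37928
  stratum District V: (2000/10400)²·(1 − 242/2000)·43.2²/242 = 0.250688
V̂(x̄_st) = 2.05519
SE(x̄_st) = √2.05519 = 1.43359

x̄_st ≈ 89.371, SE ≈ 1.43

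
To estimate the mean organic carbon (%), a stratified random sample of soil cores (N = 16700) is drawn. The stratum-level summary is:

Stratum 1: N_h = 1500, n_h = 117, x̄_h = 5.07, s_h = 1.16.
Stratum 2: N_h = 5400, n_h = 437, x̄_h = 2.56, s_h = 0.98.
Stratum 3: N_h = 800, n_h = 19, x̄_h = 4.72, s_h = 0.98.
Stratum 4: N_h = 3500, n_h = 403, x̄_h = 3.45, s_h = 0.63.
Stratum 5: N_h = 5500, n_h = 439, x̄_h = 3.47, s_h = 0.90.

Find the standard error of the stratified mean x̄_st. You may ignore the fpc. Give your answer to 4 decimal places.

V̂(x̄_st) = Σ W_h² s_h²/n_h, with W_h = N_h/N and N = 16700:
  stratum 1: (1500/16700)²·1.16²/117 = 9.27854e-05
  stratum 2: (5400/16700)²·0.98²/437 = 0.000229787
  stratum 3: (800/16700)²·0.98²/19 = 0.000115997
  stratum 4: (3500/16700)²·0.63²/403 = 4.32593e-05
  stratum 5: (5500/16700)²·0.90²/439 = 0.00020013
V̂(x̄_st) = 0.000681959
SE(x̄_st) = √0.000681959 = 0.0261143

SE(x̄_st) ≈ 0.0261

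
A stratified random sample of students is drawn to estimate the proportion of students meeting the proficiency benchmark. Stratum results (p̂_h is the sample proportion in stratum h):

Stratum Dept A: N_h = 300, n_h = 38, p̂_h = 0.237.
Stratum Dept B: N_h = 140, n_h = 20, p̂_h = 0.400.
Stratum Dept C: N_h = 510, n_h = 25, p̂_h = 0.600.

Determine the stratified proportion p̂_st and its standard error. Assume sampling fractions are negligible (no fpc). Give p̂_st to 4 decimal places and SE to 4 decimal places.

N = 950; stratum weights W_h = N_h/N.
p̂_st = Σ W_h p̂_h = (300·0.237 + 140·0.400 + 510·0.600)/950 = 0.45589
V̂(p̂_st) = Σ W_h² p̂_h(1−p̂_h)/(n_h−1):
  stratum Dept A: (300/950)²·0.237·0.763/37 = 0.000487379
  stratum Dept B: (140/950)²·0.400·0.600/19 = 0.000274326
  stratum Dept C: (510/950)²·0.600·0.400/24 = 0.00288199
V̂(p̂_st) = 0.0036437; SE = √V̂ = 0.0603631

p̂_st ≈ 0.4559, SE ≈ 0.0604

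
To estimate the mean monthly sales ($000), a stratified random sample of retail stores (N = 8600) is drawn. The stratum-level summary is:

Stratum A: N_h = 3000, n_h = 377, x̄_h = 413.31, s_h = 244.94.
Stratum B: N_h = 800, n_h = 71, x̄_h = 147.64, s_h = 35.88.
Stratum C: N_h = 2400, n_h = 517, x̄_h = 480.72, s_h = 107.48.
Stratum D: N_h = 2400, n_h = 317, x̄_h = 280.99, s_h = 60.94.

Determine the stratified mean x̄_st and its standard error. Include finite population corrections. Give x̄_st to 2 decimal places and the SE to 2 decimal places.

x̄_st ≈ 370.48, SE ≈ 4.39

x̄_st = Σ W_h x̄_h = (3000·413.31 + 800·147.64 + 2400·480.72 + 2400·280.99)/8600 = 370.48209
V̂(x̄_st) = Σ W_h² (1 − n_h/N_h) s_h²/n_h, with W_h = N_h/N and N = 8600:
  stratum A: (3000/8600)²·(1 − 377/3000)·244.94²/377 = 16.9317
  stratum B: (800/8600)²·(1 − 71/800)·35.88²/71 = 0.142977
  stratum C: (2400/8600)²·(1 − 517/2400)·107.48²/517 = 1.3653
  stratum D: (2400/8600)²·(1 − 317/2400)·60.94²/317 = 0.791862
V̂(x̄_st) = 19.2318
SE(x̄_st) = √19.2318 = 4.38541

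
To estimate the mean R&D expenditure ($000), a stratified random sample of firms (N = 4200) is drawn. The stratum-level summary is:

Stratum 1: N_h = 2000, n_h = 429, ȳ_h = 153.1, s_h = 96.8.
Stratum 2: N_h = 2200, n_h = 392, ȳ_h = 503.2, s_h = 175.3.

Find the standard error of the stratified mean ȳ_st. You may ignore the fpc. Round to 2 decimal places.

SE(ȳ_st) ≈ 5.14

V̂(ȳ_st) = Σ W_h² s_h²/n_h, with W_h = N_h/N and N = 4200:
  stratum 1: (2000/4200)²·96.8²/429 = 4.95285
  stratum 2: (2200/4200)²·175.3²/392 = 21.5092
V̂(ȳ_st) = 26.4621
SE(ȳ_st) = √26.4621 = 5.14413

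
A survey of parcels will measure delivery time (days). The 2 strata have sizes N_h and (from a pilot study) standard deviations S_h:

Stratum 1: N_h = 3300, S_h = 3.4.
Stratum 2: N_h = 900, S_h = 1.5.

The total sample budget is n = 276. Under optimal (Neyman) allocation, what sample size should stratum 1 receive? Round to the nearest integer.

Neyman allocation: n_h = n · N_h S_h / Σ N_i S_i, with n = 276.
  stratum 1: N_h·S_h = 3300·3.4 = 11220.00
  stratum 2: N_h·S_h = 900·1.5 = 1350.00
Σ N_h S_h = 12570.00
n for stratum 1 = 276·11220.00/12570.00 = 246.358 → 246

246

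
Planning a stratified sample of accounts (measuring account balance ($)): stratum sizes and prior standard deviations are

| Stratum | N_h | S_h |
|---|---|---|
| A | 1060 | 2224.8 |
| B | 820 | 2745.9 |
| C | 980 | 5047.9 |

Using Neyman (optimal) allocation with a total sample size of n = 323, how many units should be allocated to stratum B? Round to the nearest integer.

76

Neyman allocation: n_h = n · N_h S_h / Σ N_i S_i, with n = 323.
  stratum A: N_h·S_h = 1060·2224.8 = 2358288.00
  stratum B: N_h·S_h = 820·2745.9 = 2251638.00
  stratum C: N_h·S_h = 980·5047.9 = 4946942.00
Σ N_h S_h = 9556868.00
n for stratum B = 323·2251638.00/9556868.00 = 76.100 → 76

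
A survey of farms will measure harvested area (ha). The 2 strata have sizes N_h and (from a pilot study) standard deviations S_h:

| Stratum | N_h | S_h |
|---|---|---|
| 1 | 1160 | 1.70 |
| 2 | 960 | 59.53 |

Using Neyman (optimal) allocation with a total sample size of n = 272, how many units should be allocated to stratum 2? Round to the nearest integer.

263

Neyman allocation: n_h = n · N_h S_h / Σ N_i S_i, with n = 272.
  stratum 1: N_h·S_h = 1160·1.70 = 1972.00
  stratum 2: N_h·S_h = 960·59.53 = 57148.80
Σ N_h S_h = 59120.80
n for stratum 2 = 272·57148.80/59120.80 = 262.927 → 263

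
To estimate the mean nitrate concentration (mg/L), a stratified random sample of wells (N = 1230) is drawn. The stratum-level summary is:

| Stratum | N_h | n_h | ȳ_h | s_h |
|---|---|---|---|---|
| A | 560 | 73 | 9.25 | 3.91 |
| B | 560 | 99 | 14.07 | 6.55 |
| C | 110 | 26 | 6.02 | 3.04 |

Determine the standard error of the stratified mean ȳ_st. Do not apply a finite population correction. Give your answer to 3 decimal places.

V̂(ȳ_st) = Σ W_h² s_h²/n_h, with W_h = N_h/N and N = 1230:
  stratum A: (560/1230)²·3.91²/73 = 0.0434107
  stratum B: (560/1230)²·6.55²/99 = 0.0898283
  stratum C: (110/1230)²·3.04²/26 = 0.00284282
V̂(ȳ_st) = 0.136082
SE(ȳ_st) = √0.136082 = 0.368893

SE(ȳ_st) ≈ 0.369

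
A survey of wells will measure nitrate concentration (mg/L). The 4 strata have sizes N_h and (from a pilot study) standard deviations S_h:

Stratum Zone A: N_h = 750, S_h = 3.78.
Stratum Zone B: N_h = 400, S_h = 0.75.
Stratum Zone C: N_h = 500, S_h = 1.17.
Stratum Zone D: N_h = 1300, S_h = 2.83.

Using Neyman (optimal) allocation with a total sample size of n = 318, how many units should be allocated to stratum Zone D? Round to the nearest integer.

158

Neyman allocation: n_h = n · N_h S_h / Σ N_i S_i, with n = 318.
  stratum Zone A: N_h·S_h = 750·3.78 = 2835.00
  stratum Zone B: N_h·S_h = 400·0.75 = 300.00
  stratum Zone C: N_h·S_h = 500·1.17 = 585.00
  stratum Zone D: N_h·S_h = 1300·2.83 = 3679.00
Σ N_h S_h = 7399.00
n for stratum Zone D = 318·3679.00/7399.00 = 158.119 → 158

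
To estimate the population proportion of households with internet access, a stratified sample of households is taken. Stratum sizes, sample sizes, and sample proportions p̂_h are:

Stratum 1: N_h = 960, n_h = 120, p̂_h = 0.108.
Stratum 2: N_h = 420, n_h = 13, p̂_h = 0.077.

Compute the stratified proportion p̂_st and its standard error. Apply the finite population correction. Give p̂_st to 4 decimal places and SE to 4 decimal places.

p̂_st ≈ 0.0986, SE ≈ 0.0296

N = 1380; stratum weights W_h = N_h/N.
p̂_st = Σ W_h p̂_h = (960·0.108 + 420·0.077)/1380 = 0.09857
V̂(p̂_st) = Σ W_h² (1 − n_h/N_h) p̂_h(1−p̂_h)/(n_h−1):
  stratum 1: (960/1380)²·(1 − 120/960)·0.108·0.892/119 = 0.000342795
  stratum 2: (420/1380)²·(1 − 13/420)·0.077·0.923/12 = 0.000531614
V̂(p̂_st) = 0.000874409; SE = √V̂ = 0.0295704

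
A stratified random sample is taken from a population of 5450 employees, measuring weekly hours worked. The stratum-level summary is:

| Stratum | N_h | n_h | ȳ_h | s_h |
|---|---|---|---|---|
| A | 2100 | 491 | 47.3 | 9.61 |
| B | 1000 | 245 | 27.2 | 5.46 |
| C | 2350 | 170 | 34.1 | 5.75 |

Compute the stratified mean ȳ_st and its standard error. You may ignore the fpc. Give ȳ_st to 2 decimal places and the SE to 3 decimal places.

ȳ_st = Σ W_h ȳ_h = (2100·47.3 + 1000·27.2 + 2350·34.1)/5450 = 37.92018
V̂(ȳ_st) = Σ W_h² s_h²/n_h, with W_h = N_h/N and N = 5450:
  stratum A: (2100/5450)²·9.61²/491 = 0.0279261
  stratum B: (1000/5450)²·5.46²/245 = 0.00409662
  stratum C: (2350/5450)²·5.75²/170 = 0.0361601
V̂(ȳ_st) = 0.0681829
SE(ȳ_st) = √0.0681829 = 0.261118

ȳ_st ≈ 37.92, SE ≈ 0.261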